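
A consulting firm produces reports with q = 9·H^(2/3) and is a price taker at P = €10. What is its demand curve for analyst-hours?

H(w) = 216000/w³

MP_H = (2/3)·9·H^(-1/3) = 6·H^(-1/3).
Setting P·MP_H = w: 60·H^(-1/3) = w.
Solving for H: H^(-1/3) = w/60, so H = (60/w)^(3).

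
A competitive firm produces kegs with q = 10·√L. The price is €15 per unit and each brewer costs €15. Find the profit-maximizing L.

L* = 25

MP_L = (1/2)·10·L^(-1/2) = 5·L^(-1/2).
Profit maximization for a price taker requires P·MP_L = w: 15·5·L^(-1/2) = 15.
So L^(-1/2) = 0.2, which gives L = 25.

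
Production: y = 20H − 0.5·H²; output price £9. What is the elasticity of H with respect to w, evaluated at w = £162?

From P·MP_H = w with MP_H = 20 − H, labor demand is H(w) = 20 − w/9.
dH/dw = −1/(9) = -1/9.
At w = 162, H = 2, so ε = (dH/dw)·(w/H) = (-1/9)·(162/2) = -9.

ε = -9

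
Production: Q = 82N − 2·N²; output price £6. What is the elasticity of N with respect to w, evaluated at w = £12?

ε = -0.025

From P·MP_N = w with MP_N = 82 − 4N, labor demand is N(w) = (82 − w/6)/4.
dN/dw = −1/(24) = -1/24.
At w = 12, N = 20, so ε = (dN/dw)·(w/N) = (-1/24)·(12/20) = -0.025.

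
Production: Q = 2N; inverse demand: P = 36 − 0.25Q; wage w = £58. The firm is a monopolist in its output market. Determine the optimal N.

N* = 7

Marginal revenue from the inverse demand is MR = 36 − 0.5Q.
The marginal product is MP_N = 2.
A monopolist hires until marginal revenue product equals the wage: MR·MP_N = w.
(36 − N)·2 = 58, so N = 7.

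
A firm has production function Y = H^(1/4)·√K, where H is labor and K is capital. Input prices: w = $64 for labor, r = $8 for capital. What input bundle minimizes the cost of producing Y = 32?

Cost minimization requires the marginal rate of technical substitution to equal the input-price ratio: MP_H/MP_K = w/r.
Here MP_H/MP_K = (1/4)·(K/H)/(1/2) = 0.5·(K/H). Setting this equal to 64/8 = 8 gives K = 16H.
Substituting into Y = 32: H^(1/4)·(16H)^(1/2) = 32.
Solving, H = 16 and K = 256.

H* = 16, K* = 256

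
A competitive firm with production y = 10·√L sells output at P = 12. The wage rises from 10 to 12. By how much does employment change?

From P·MP_L = w with MP_L = 5·L^(-1/2), the labor demand is L(w) = (60/w)^(2).
At w = 10: L = 36. At w = 12: L = 25.
ΔL = 25 − 36 = -11.

ΔL = -11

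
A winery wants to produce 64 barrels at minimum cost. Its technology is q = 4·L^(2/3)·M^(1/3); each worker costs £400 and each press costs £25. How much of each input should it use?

L* = 8, M* = 64

Cost minimization requires the marginal rate of technical substitution to equal the input-price ratio: MP_L/MP_M = w/r.
Here MP_L/MP_M = (2/3)·(M/L)/(1/3) = 2·(M/L). Setting this equal to 400/25 = 16 gives M = 8L.
Substituting into q = 64: 4·L^(2/3)·(8L)^(1/3) = 64.
Solving, L = 8 and M = 64.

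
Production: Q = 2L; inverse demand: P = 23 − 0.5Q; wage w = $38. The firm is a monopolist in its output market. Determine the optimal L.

Marginal revenue from the inverse demand is MR = 23 − Q.
The marginal product is MP_L = 2.
A monopolist hires until marginal revenue product equals the wage: MR·MP_L = w.
(23 − 2L)·2 = 38, so L = 2.

L* = 2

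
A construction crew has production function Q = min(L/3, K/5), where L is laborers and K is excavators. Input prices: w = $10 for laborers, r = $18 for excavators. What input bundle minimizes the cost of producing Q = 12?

L* = 36, K* = 60

With a fixed-proportions technology, the cost-minimizing bundle uses no slack in either input: L/3 = K/5 = Q.
So L = 3·12 = 36 and K = 5·12 = 60.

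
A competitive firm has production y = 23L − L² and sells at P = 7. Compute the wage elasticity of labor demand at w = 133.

ε = -4.75

From P·MP_L = w with MP_L = 23 − 2L, labor demand is L(w) = (23 − w/7)/2.
dL/dw = −1/(14) = -1/14.
At w = 133, L = 2, so ε = (dL/dw)·(w/L) = (-1/14)·(133/2) = -4.75.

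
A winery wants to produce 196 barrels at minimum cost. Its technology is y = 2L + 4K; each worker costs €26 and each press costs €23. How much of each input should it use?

The inputs are perfect substitutes, so the firm uses whichever has the lower cost per unit of output.
Cost per unit of output via L is w/2 = 13; via K it is r/4 = 5.75. K is cheaper.
Producing y = 196 with K alone: L = 0, K = 49.

L* = 0, K* = 49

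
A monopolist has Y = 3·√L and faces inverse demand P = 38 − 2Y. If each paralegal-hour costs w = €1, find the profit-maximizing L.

L* = 9

Marginal revenue from the inverse demand is MR = 38 − 4Y.
The marginal product is MP_L = 1.5·L^(-1/2).
A monopolist hires until marginal revenue product equals the wage: MR·MP_L = w.
At L, Y = 3·√L. Substituting and solving: (38 − 12·√L)·1.5·L^(-1/2) = 1 gives L = 9.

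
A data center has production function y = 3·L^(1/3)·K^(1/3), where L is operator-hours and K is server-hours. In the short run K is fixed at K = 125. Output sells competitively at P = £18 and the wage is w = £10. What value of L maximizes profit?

With K = 125, MP_L = (1/3)·3·L^(-2/3)·125^(1/3) = 5·L^(-2/3).
Profit maximization for a price taker requires P·MP_L = w: 18·5·L^(-2/3) = 10.
So L^(-2/3) = 1/9, which gives L = 27.

L* = 27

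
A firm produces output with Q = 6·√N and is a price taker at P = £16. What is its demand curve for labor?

N(w) = 2304/w²

MP_N = (1/2)·6·N^(-1/2) = 3·N^(-1/2).
Setting P·MP_N = w: 48·N^(-1/2) = w.
Solving for N: N^(-1/2) = w/48, so N = (48/w)^(2).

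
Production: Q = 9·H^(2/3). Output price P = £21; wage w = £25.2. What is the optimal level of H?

H* = 125

MP_H = (2/3)·9·H^(-1/3) = 6·H^(-1/3).
Profit maximization for a price taker requires P·MP_H = w: 21·6·H^(-1/3) = 25.2.
So H^(-1/3) = 0.2, which gives H = 125.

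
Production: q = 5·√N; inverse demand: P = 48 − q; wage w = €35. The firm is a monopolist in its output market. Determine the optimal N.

N* = 4

Marginal revenue from the inverse demand is MR = 48 − 2q.
The marginal product is MP_N = 2.5·N^(-1/2).
A monopolist hires until marginal revenue product equals the wage: MR·MP_N = w.
At N, q = 5·√N. Substituting and solving: (48 − 10·√N)·2.5·N^(-1/2) = 35 gives N = 4.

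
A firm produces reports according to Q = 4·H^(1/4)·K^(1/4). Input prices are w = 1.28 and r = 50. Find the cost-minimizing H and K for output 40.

Cost minimization requires the marginal rate of technical substitution to equal the input-price ratio: MP_H/MP_K = w/r.
Here MP_H/MP_K = (1/4)·(K/H)/(1/4) = (K/H). Setting this equal to 1.28/50 = 0.0256 gives K = 0.0256H.
Substituting into Q = 40: 4·H^(1/4)·(0.0256H)^(1/4) = 40.
Solving, H = 625 and K = 16.

H* = 625, K* = 16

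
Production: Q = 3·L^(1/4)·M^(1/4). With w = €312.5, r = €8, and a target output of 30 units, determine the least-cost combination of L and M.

Cost minimization requires the marginal rate of technical substitution to equal the input-price ratio: MP_L/MP_M = w/r.
Here MP_L/MP_M = (1/4)·(M/L)/(1/4) = (M/L). Setting this equal to 312.5/8 = 39.0625 gives M = 39.0625L.
Substituting into Q = 30: 3·L^(1/4)·(39.0625L)^(1/4) = 30.
Solving, L = 16 and M = 625.

L* = 16, M* = 625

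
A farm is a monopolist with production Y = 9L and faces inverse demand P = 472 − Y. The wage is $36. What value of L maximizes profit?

Marginal revenue from the inverse demand is MR = 472 − 2Y.
The marginal product is MP_L = 9.
A monopolist hires until marginal revenue product equals the wage: MR·MP_L = w.
(472 − 18L)·9 = 36, so L = 26.

L* = 26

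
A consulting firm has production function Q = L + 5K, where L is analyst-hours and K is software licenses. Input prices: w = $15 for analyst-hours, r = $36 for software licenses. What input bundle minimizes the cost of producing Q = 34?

The inputs are perfect substitutes, so the firm uses whichever has the lower cost per unit of output.
Cost per unit of output via L is 15; via K it is 7.2. K is cheaper.
Producing Q = 34 with K alone: L = 0, K = 6.8.

L* = 0, K* = 6.8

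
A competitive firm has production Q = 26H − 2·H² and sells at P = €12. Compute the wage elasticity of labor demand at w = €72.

From P·MP_H = w with MP_H = 26 − 4H, labor demand is H(w) = (26 − w/12)/4.
dH/dw = −1/(48) = -1/48.
At w = 72, H = 5, so ε = (dH/dw)·(w/H) = (-1/48)·(72/5) = -0.3.

ε = -0.3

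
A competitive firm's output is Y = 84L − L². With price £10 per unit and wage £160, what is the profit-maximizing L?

L* = 34

The marginal product of L is MP_L = 84 − 2L.
A price-taking firm hires until the value of the marginal product equals the wage: P·MP_L = w, so 10·(84 − 2L) = 160.
Then 84 − 2L = 16, giving L = 34.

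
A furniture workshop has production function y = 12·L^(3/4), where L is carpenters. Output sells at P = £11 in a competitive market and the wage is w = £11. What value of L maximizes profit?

MP_L = (3/4)·12·L^(-1/4) = 9·L^(-1/4).
Profit maximization for a price taker requires P·MP_L = w: 11·9·L^(-1/4) = 11.
So L^(-1/4) = 1/9, which gives L = 6561.

L* = 6561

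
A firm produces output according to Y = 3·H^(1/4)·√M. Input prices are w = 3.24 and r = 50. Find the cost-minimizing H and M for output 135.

H* = 625, M* = 81

Cost minimization requires the marginal rate of technical substitution to equal the input-price ratio: MP_H/MP_M = w/r.
Here MP_H/MP_M = (1/4)·(M/H)/(1/2) = 0.5·(M/H). Setting this equal to 3.24/50 = 0.0648 gives M = 0.1296H.
Substituting into Y = 135: 3·H^(1/4)·(0.1296H)^(1/2) = 135.
Solving, H = 625 and M = 81.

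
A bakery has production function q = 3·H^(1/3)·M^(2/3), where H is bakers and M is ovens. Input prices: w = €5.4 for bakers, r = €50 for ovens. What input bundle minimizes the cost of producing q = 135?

Cost minimization requires the marginal rate of technical substitution to equal the input-price ratio: MP_H/MP_M = w/r.
Here MP_H/MP_M = (1/3)·(M/H)/(2/3) = 0.5·(M/H). Setting this equal to 5.4/50 = 0.108 gives M = 0.216H.
Substituting into q = 135: 3·H^(1/3)·(0.216H)^(2/3) = 135.
Solving, H = 125 and M = 27.

H* = 125, M* = 27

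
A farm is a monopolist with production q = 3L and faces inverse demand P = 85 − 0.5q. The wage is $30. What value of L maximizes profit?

Marginal revenue from the inverse demand is MR = 85 − q.
The marginal product is MP_L = 3.
A monopolist hires until marginal revenue product equals the wage: MR·MP_L = w.
(85 − 3L)·3 = 30, so L = 25.

L* = 25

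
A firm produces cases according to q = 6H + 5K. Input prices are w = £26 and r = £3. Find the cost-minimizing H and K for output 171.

H* = 0, K* = 34.2

The inputs are perfect substitutes, so the firm uses whichever has the lower cost per unit of output.
Cost per unit of output via H is w/6 = 13/3; via K it is r/5 = 0.6. K is cheaper.
Producing q = 171 with K alone: H = 0, K = 34.2.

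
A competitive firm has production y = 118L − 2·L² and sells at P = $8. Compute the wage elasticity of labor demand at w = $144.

From P·MP_L = w with MP_L = 118 − 4L, labor demand is L(w) = (118 − w/8)/4.
dL/dw = −1/(32) = -0.03125.
At w = 144, L = 25, so ε = (dL/dw)·(w/L) = (-0.03125)·(144/25) = -0.18.

ε = -0.18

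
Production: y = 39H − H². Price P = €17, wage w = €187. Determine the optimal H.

The marginal product of H is MP_H = 39 − 2H.
A price-taking firm hires until the value of the marginal product equals the wage: P·MP_H = w, so 17·(39 − 2H) = 187.
Then 39 − 2H = 11, giving H = 14.

H* = 14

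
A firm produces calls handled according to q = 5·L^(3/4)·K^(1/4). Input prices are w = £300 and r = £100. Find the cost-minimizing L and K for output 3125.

L* = 625, K* = 625

Cost minimization requires the marginal rate of technical substitution to equal the input-price ratio: MP_L/MP_K = w/r.
Here MP_L/MP_K = (3/4)·(K/L)/(1/4) = 3·(K/L). Setting this equal to 300/100 = 3 gives K = L.
Substituting into q = 3125: 5·L^(3/4)·(L)^(1/4) = 3125.
Solving, L = 625 and K = 625.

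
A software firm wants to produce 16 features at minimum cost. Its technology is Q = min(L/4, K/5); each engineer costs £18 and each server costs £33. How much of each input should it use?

With a fixed-proportions technology, the cost-minimizing bundle uses no slack in either input: L/4 = K/5 = Q.
So L = 4·16 = 64 and K = 5·16 = 80.

L* = 64, K* = 80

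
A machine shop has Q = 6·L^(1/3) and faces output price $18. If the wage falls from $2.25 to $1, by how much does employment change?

ΔL = 152

From P·MP_L = w with MP_L = 2·L^(-2/3), the labor demand is L(w) = (36/w)^(3/2).
At w = 2.25: L = 64. At w = 1: L = 216.
ΔL = 216 − 64 = 152.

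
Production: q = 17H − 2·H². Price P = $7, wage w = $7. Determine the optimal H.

H* = 4

The marginal product of H is MP_H = 17 − 4H.
A price-taking firm hires until the value of the marginal product equals the wage: P·MP_H = w, so 7·(17 − 4H) = 7.
Then 17 − 4H = 1, giving H = 4.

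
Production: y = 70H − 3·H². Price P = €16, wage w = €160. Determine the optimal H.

The marginal product of H is MP_H = 70 − 6H.
A price-taking firm hires until the value of the marginal product equals the wage: P·MP_H = w, so 16·(70 − 6H) = 160.
Then 70 − 6H = 10, giving H = 10.

H* = 10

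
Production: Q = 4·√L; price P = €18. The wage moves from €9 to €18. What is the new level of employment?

From P·MP_L = w with MP_L = 2·L^(-1/2), the labor demand is L(w) = (36/w)^(2).
At w = 9: L = 16. At w = 18: L = 4.

L* = 4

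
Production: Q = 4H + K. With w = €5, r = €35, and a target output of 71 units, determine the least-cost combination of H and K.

H* = 17.75, K* = 0

The inputs are perfect substitutes, so the firm uses whichever has the lower cost per unit of output.
Cost per unit of output via H is 1.25; via K it is 35. H is cheaper.
Producing Q = 71 with H alone: H = 17.75, K = 0.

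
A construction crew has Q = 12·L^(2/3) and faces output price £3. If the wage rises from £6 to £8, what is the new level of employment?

From P·MP_L = w with MP_L = 8·L^(-1/3), the labor demand is L(w) = (24/w)^(3).
At w = 6: L = 64. At w = 8: L = 27.

L* = 27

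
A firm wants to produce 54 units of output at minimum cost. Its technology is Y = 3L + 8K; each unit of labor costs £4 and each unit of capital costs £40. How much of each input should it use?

L* = 18, K* = 0

The inputs are perfect substitutes, so the firm uses whichever has the lower cost per unit of output.
Cost per unit of output via L is w/3 = 4/3; via K it is r/8 = 5. L is cheaper.
Producing Y = 54 with L alone: L = 18, K = 0.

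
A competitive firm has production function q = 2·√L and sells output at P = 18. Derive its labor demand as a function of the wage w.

L(w) = 324/w²

MP_L = (1/2)·2·L^(-1/2) = L^(-1/2).
Setting P·MP_L = w: 18·L^(-1/2) = w.
Solving for L: L^(-1/2) = w/18, so L = (18/w)^(2).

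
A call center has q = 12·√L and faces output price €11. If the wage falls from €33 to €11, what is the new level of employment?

L* = 36

From P·MP_L = w with MP_L = 6·L^(-1/2), the labor demand is L(w) = (66/w)^(2).
At w = 33: L = 4. At w = 11: L = 36.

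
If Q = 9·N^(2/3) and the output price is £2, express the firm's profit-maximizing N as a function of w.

N(w) = 1728/w³

MP_N = (2/3)·9·N^(-1/3) = 6·N^(-1/3).
Setting P·MP_N = w: 12·N^(-1/3) = w.
Solving for N: N^(-1/3) = w/12, so N = (12/w)^(3).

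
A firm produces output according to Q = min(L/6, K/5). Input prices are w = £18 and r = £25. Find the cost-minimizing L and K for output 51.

L* = 306, K* = 255

With a fixed-proportions technology, the cost-minimizing bundle uses no slack in either input: L/6 = K/5 = Q.
So L = 6·51 = 306 and K = 5·51 = 255.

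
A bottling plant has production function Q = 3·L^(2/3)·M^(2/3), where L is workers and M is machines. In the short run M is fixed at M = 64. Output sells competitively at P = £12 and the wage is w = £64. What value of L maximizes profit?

With M = 64, MP_L = (2/3)·3·L^(-1/3)·64^(2/3) = 32·L^(-1/3).
Profit maximization for a price taker requires P·MP_L = w: 12·32·L^(-1/3) = 64.
So L^(-1/3) = 1/6, which gives L = 216.

L* = 216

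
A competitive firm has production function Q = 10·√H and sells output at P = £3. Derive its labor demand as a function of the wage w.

H(w) = 225/w²

MP_H = (1/2)·10·H^(-1/2) = 5·H^(-1/2).
Setting P·MP_H = w: 15·H^(-1/2) = w.
Solving for H: H^(-1/2) = w/15, so H = (15/w)^(2).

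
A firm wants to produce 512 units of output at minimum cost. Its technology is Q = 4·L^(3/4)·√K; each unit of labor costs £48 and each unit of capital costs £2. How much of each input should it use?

L* = 16, K* = 256

Cost minimization requires the marginal rate of technical substitution to equal the input-price ratio: MP_L/MP_K = w/r.
Here MP_L/MP_K = (3/4)·(K/L)/(1/2) = 1.5·(K/L). Setting this equal to 48/2 = 24 gives K = 16L.
Substituting into Q = 512: 4·L^(3/4)·(16L)^(1/2) = 512.
Solving, L = 16 and K = 256.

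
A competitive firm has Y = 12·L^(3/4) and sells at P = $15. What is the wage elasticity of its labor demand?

MP_L = (3/4)·12·L^(-1/4), so P·MP_L = w gives 135·L^(-1/4) = w.
Solving, L(w) = (135/w)^(4). This is a constant-elasticity form: L ∝ w^(−4), so ε = −4.

ε = -4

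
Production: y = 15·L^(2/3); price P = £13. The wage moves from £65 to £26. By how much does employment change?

ΔL = 117

From P·MP_L = w with MP_L = 10·L^(-1/3), the labor demand is L(w) = (130/w)^(3).
At w = 65: L = 8. At w = 26: L = 125.
ΔL = 125 − 8 = 117.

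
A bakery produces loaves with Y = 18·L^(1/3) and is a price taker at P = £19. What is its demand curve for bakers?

MP_L = (1/3)·18·L^(-2/3) = 6·L^(-2/3).
Setting P·MP_L = w: 114·L^(-2/3) = w.
Solving for L: L^(-2/3) = w/114, so L = (114/w)^(3/2).

L(w) = (114/w)^(3/2)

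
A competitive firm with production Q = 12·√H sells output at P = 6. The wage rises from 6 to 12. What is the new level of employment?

H* = 9

From P·MP_H = w with MP_H = 6·H^(-1/2), the labor demand is H(w) = (36/w)^(2).
At w = 6: H = 36. At w = 12: H = 9.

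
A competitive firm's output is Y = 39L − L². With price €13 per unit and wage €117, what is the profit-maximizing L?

L* = 15

The marginal product of L is MP_L = 39 − 2L.
A price-taking firm hires until the value of the marginal product equals the wage: P·MP_L = w, so 13·(39 − 2L) = 117.
Then 39 − 2L = 9, giving L = 15.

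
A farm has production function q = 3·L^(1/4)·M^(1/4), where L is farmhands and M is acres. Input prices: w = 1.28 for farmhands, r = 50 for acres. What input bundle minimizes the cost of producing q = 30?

Cost minimization requires the marginal rate of technical substitution to equal the input-price ratio: MP_L/MP_M = w/r.
Here MP_L/MP_M = (1/4)·(M/L)/(1/4) = (M/L). Setting this equal to 1.28/50 = 0.0256 gives M = 0.0256L.
Substituting into q = 30: 3·L^(1/4)·(0.0256L)^(1/4) = 30.
Solving, L = 625 and M = 16.

L* = 625, M* = 16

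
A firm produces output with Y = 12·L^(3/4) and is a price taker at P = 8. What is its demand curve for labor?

L(w) = (72/w)^(4)

MP_L = (3/4)·12·L^(-1/4) = 9·L^(-1/4).
Setting P·MP_L = w: 72·L^(-1/4) = w.
Solving for L: L^(-1/4) = w/72, so L = (72/w)^(4).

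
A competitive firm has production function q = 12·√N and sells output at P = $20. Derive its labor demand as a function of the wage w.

MP_N = (1/2)·12·N^(-1/2) = 6·N^(-1/2).
Setting P·MP_N = w: 120·N^(-1/2) = w.
Solving for N: N^(-1/2) = w/120, so N = (120/w)^(2).

N(w) = 14400/w²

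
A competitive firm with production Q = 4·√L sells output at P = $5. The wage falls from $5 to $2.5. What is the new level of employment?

From P·MP_L = w with MP_L = 2·L^(-1/2), the labor demand is L(w) = (10/w)^(2).
At w = 5: L = 4. At w = 2.5: L = 16.

L* = 16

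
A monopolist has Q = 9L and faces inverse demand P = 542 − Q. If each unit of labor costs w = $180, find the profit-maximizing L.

Marginal revenue from the inverse demand is MR = 542 − 2Q.
The marginal product is MP_L = 9.
A monopolist hires until marginal revenue product equals the wage: MR·MP_L = w.
(542 − 18L)·9 = 180, so L = 29.

L* = 29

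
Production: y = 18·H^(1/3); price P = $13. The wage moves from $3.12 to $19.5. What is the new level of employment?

From P·MP_H = w with MP_H = 6·H^(-2/3), the labor demand is H(w) = (78/w)^(3/2).
At w = 3.12: H = 125. At w = 19.5: H = 8.

H* = 8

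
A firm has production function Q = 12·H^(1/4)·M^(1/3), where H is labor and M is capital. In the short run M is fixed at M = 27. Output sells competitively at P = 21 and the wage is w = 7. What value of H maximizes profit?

With M = 27, MP_H = (1/4)·12·H^(-3/4)·27^(1/3) = 9·H^(-3/4).
Profit maximization for a price taker requires P·MP_H = w: 21·9·H^(-3/4) = 7.
So H^(-3/4) = 1/27, which gives H = 81.

H* = 81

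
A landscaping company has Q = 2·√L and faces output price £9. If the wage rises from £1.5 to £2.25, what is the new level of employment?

From P·MP_L = w with MP_L = L^(-1/2), the labor demand is L(w) = (9/w)^(2).
At w = 1.5: L = 36. At w = 2.25: L = 16.

L* = 16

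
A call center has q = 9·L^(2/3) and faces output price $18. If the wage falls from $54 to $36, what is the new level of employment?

L* = 27

From P·MP_L = w with MP_L = 6·L^(-1/3), the labor demand is L(w) = (108/w)^(3).
At w = 54: L = 8. At w = 36: L = 27.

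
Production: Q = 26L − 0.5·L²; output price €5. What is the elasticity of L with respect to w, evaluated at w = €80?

ε = -1.6

From P·MP_L = w with MP_L = 26 − L, labor demand is L(w) = 26 − w/5.
dL/dw = −1/(5) = -0.2.
At w = 80, L = 10, so ε = (dL/dw)·(w/L) = (-0.2)·(80/10) = -1.6.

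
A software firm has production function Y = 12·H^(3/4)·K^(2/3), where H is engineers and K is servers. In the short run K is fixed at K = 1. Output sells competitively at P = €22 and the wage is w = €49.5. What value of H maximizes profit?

With K = 1, MP_H = (3/4)·12·H^(-1/4)·1^(2/3) = 9·H^(-1/4).
Profit maximization for a price taker requires P·MP_H = w: 22·9·H^(-1/4) = 49.5.
So H^(-1/4) = 0.25, which gives H = 256.

H* = 256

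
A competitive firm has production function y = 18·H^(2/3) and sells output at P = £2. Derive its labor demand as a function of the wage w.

H(w) = 13824/w³

MP_H = (2/3)·18·H^(-1/3) = 12·H^(-1/3).
Setting P·MP_H = w: 24·H^(-1/3) = w.
Solving for H: H^(-1/3) = w/24, so H = (24/w)^(3).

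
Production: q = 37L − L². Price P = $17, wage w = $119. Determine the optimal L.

L* = 15

The marginal product of L is MP_L = 37 − 2L.
A price-taking firm hires until the value of the marginal product equals the wage: P·MP_L = w, so 17·(37 − 2L) = 119.
Then 37 − 2L = 7, giving L = 15.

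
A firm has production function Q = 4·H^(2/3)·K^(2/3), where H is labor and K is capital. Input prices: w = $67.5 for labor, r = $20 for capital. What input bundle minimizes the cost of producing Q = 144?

H* = 8, K* = 27

Cost minimization requires the marginal rate of technical substitution to equal the input-price ratio: MP_H/MP_K = w/r.
Here MP_H/MP_K = (2/3)·(K/H)/(2/3) = (K/H). Setting this equal to 67.5/20 = 3.375 gives K = 3.375H.
Substituting into Q = 144: 4·H^(2/3)·(3.375H)^(2/3) = 144.
Solving, H = 8 and K = 27.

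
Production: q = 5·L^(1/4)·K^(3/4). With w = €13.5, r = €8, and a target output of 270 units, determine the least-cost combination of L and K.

L* = 16, K* = 81

Cost minimization requires the marginal rate of technical substitution to equal the input-price ratio: MP_L/MP_K = w/r.
Here MP_L/MP_K = (1/4)·(K/L)/(3/4) = (1/3)·(K/L). Setting this equal to 13.5/8 = 1.6875 gives K = 5.0625L.
Substituting into q = 270: 5·L^(1/4)·(5.0625L)^(3/4) = 270.
Solving, L = 16 and K = 81.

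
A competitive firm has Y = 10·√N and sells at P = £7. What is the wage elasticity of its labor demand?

ε = -2

MP_N = (1/2)·10·N^(-1/2), so P·MP_N = w gives 35·N^(-1/2) = w.
Solving, N(w) = (35/w)^(2). This is a constant-elasticity form: N ∝ w^(−2), so ε = −2.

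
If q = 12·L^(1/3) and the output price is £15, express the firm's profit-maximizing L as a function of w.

MP_L = (1/3)·12·L^(-2/3) = 4·L^(-2/3).
Setting P·MP_L = w: 60·L^(-2/3) = w.
Solving for L: L^(-2/3) = w/60, so L = (60/w)^(3/2).

L(w) = (60/w)^(3/2)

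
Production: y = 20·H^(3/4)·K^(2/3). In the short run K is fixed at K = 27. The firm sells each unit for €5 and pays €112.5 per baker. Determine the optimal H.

With K = 27, MP_H = (3/4)·20·H^(-1/4)·27^(2/3) = 135·H^(-1/4).
Profit maximization for a price taker requires P·MP_H = w: 5·135·H^(-1/4) = 112.5.
So H^(-1/4) = 1/6, which gives H = 1296.

H* = 1296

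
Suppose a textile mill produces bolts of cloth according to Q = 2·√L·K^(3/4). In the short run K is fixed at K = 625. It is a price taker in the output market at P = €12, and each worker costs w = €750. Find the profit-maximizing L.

With K = 625, MP_L = (1/2)·2·L^(-1/2)·625^(3/4) = 125·L^(-1/2).
Profit maximization for a price taker requires P·MP_L = w: 12·125·L^(-1/2) = 750.
So L^(-1/2) = 0.5, which gives L = 4.

L* = 4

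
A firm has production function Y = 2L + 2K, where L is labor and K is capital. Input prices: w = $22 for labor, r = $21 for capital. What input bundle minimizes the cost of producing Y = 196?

The inputs are perfect substitutes, so the firm uses whichever has the lower cost per unit of output.
Cost per unit of output via L is w/2 = 11; via K it is r/2 = 10.5. K is cheaper.
Producing Y = 196 with K alone: L = 0, K = 98.

L* = 0, K* = 98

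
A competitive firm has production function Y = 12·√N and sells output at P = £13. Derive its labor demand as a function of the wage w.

N(w) = 6084/w²

MP_N = (1/2)·12·N^(-1/2) = 6·N^(-1/2).
Setting P·MP_N = w: 78·N^(-1/2) = w.
Solving for N: N^(-1/2) = w/78, so N = (78/w)^(2).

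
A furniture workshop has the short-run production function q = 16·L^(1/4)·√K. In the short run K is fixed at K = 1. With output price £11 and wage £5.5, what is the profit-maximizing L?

With K = 1, MP_L = (1/4)·16·L^(-3/4)·1^(1/2) = 4·L^(-3/4).
Profit maximization for a price taker requires P·MP_L = w: 11·4·L^(-3/4) = 5.5.
So L^(-3/4) = 0.125, which gives L = 16.

L* = 16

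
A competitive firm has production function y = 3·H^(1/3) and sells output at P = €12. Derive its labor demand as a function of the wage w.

MP_H = (1/3)·3·H^(-2/3) = H^(-2/3).
Setting P·MP_H = w: 12·H^(-2/3) = w.
Solving for H: H^(-2/3) = w/12, so H = (12/w)^(3/2).

H(w) = (12/w)^(3/2)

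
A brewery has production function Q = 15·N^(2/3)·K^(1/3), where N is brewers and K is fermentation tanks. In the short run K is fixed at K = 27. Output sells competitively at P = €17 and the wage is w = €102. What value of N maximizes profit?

With K = 27, MP_N = (2/3)·15·N^(-1/3)·27^(1/3) = 30·N^(-1/3).
Profit maximization for a price taker requires P·MP_N = w: 17·30·N^(-1/3) = 102.
So N^(-1/3) = 0.2, which gives N = 125.

N* = 125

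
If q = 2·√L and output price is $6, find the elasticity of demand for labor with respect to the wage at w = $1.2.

MP_L = (1/2)·2·L^(-1/2), so P·MP_L = w gives 6·L^(-1/2) = w.
Solving, L(w) = (6/w)^(2). This is a constant-elasticity form: L ∝ w^(−2), so ε = −2.

ε = -2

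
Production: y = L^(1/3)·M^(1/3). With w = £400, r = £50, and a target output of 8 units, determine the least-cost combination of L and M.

Cost minimization requires the marginal rate of technical substitution to equal the input-price ratio: MP_L/MP_M = w/r.
Here MP_L/MP_M = (1/3)·(M/L)/(1/3) = (M/L). Setting this equal to 400/50 = 8 gives M = 8L.
Substituting into y = 8: L^(1/3)·(8L)^(1/3) = 8.
Solving, L = 8 and M = 64.

L* = 8, M* = 64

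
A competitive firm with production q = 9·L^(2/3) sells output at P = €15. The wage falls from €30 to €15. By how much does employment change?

From P·MP_L = w with MP_L = 6·L^(-1/3), the labor demand is L(w) = (90/w)^(3).
At w = 30: L = 27. At w = 15: L = 216.
ΔL = 216 − 27 = 189.

ΔL = 189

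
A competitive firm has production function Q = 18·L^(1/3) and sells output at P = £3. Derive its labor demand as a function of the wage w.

L(w) = (18/w)^(3/2)

MP_L = (1/3)·18·L^(-2/3) = 6·L^(-2/3).
Setting P·MP_L = w: 18·L^(-2/3) = w.
Solving for L: L^(-2/3) = w/18, so L = (18/w)^(3/2).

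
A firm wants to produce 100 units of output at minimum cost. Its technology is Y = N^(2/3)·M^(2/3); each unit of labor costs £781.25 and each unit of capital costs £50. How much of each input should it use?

N* = 8, M* = 125

Cost minimization requires the marginal rate of technical substitution to equal the input-price ratio: MP_N/MP_M = w/r.
Here MP_N/MP_M = (2/3)·(M/N)/(2/3) = (M/N). Setting this equal to 781.25/50 = 15.625 gives M = 15.625N.
Substituting into Y = 100: N^(2/3)·(15.625N)^(2/3) = 100.
Solving, N = 8 and M = 125.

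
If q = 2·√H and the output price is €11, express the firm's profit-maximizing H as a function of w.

H(w) = 121/w²

MP_H = (1/2)·2·H^(-1/2) = H^(-1/2).
Setting P·MP_H = w: 11·H^(-1/2) = w.
Solving for H: H^(-1/2) = w/11, so H = (11/w)^(2).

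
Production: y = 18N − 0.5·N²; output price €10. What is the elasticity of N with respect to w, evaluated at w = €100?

From P·MP_N = w with MP_N = 18 − N, labor demand is N(w) = 18 − w/10.
dN/dw = −1/(10) = -0.1.
At w = 100, N = 8, so ε = (dN/dw)·(w/N) = (-0.1)·(100/8) = -1.25.

ε = -1.25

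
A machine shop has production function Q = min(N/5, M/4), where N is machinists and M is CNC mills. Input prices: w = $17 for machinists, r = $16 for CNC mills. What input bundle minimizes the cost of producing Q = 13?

N* = 65, M* = 52

With a fixed-proportions technology, the cost-minimizing bundle uses no slack in either input: N/5 = M/4 = Q.
So N = 5·13 = 65 and M = 4·13 = 52.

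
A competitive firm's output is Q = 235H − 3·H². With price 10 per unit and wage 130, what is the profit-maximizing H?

The marginal product of H is MP_H = 235 − 6H.
A price-taking firm hires until the value of the marginal product equals the wage: P·MP_H = w, so 10·(235 − 6H) = 130.
Then 235 − 6H = 13, giving H = 37.

H* = 37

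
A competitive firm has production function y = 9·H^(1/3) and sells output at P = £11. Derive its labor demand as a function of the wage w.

H(w) = (33/w)^(3/2)

MP_H = (1/3)·9·H^(-2/3) = 3·H^(-2/3).
Setting P·MP_H = w: 33·H^(-2/3) = w.
Solving for H: H^(-2/3) = w/33, so H = (33/w)^(3/2).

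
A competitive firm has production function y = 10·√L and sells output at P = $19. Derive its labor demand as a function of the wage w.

L(w) = 9025/w²

MP_L = (1/2)·10·L^(-1/2) = 5·L^(-1/2).
Setting P·MP_L = w: 95·L^(-1/2) = w.
Solving for L: L^(-1/2) = w/95, so L = (95/w)^(2).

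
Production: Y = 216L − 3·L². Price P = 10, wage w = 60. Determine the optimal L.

L* = 35

The marginal product of L is MP_L = 216 − 6L.
A price-taking firm hires until the value of the marginal product equals the wage: P·MP_L = w, so 10·(216 − 6L) = 60.
Then 216 − 6L = 6, giving L = 35.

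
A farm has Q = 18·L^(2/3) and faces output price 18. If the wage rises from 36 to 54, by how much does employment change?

From P·MP_L = w with MP_L = 12·L^(-1/3), the labor demand is L(w) = (216/w)^(3).
At w = 36: L = 216. At w = 54: L = 64.
ΔL = 64 − 216 = -152.

ΔL = -152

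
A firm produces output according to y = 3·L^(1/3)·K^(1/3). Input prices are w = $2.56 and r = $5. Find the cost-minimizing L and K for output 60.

L* = 125, K* = 64

Cost minimization requires the marginal rate of technical substitution to equal the input-price ratio: MP_L/MP_K = w/r.
Here MP_L/MP_K = (1/3)·(K/L)/(1/3) = (K/L). Setting this equal to 2.56/5 = 0.512 gives K = 0.512L.
Substituting into y = 60: 3·L^(1/3)·(0.512L)^(1/3) = 60.
Solving, L = 125 and K = 64.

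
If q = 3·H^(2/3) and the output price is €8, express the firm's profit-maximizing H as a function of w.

MP_H = (2/3)·3·H^(-1/3) = 2·H^(-1/3).
Setting P·MP_H = w: 16·H^(-1/3) = w.
Solving for H: H^(-1/3) = w/16, so H = (16/w)^(3).

H(w) = 4096/w³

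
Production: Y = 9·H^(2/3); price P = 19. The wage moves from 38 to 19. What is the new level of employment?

From P·MP_H = w with MP_H = 6·H^(-1/3), the labor demand is H(w) = (114/w)^(3).
At w = 38: H = 27. At w = 19: H = 216.

H* = 216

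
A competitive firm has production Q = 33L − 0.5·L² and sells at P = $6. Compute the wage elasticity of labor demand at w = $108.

From P·MP_L = w with MP_L = 33 − L, labor demand is L(w) = 33 − w/6.
dL/dw = −1/(6) = -1/6.
At w = 108, L = 15, so ε = (dL/dw)·(w/L) = (-1/6)·(108/15) = -1.2.

ε = -1.2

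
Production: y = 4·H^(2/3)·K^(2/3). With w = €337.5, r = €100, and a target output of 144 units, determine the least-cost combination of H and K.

Cost minimization requires the marginal rate of technical substitution to equal the input-price ratio: MP_H/MP_K = w/r.
Here MP_H/MP_K = (2/3)·(K/H)/(2/3) = (K/H). Setting this equal to 337.5/100 = 3.375 gives K = 3.375H.
Substituting into y = 144: 4·H^(2/3)·(3.375H)^(2/3) = 144.
Solving, H = 8 and K = 27.

H* = 8, K* = 27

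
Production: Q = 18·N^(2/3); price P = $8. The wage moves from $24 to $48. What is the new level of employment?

From P·MP_N = w with MP_N = 12·N^(-1/3), the labor demand is N(w) = (96/w)^(3).
At w = 24: N = 64. At w = 48: N = 8.

N* = 8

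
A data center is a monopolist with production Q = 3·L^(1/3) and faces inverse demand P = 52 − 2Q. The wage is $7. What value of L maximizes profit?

L* = 8

Marginal revenue from the inverse demand is MR = 52 − 4Q.
The marginal product is MP_L = L^(-2/3).
A monopolist hires until marginal revenue product equals the wage: MR·MP_L = w.
At L, Q = 3·L^(1/3). Substituting and solving: (52 − 12·L^(1/3))·L^(-2/3) = 7 gives L = 8.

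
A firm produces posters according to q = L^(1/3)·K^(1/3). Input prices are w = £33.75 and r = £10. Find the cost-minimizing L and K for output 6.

Cost minimization requires the marginal rate of technical substitution to equal the input-price ratio: MP_L/MP_K = w/r.
Here MP_L/MP_K = (1/3)·(K/L)/(1/3) = (K/L). Setting this equal to 33.75/10 = 3.375 gives K = 3.375L.
Substituting into q = 6: L^(1/3)·(3.375L)^(1/3) = 6.
Solving, L = 8 and K = 27.

L* = 8, K* = 27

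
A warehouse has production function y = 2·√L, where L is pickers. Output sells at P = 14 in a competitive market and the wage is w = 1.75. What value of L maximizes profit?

MP_L = (1/2)·2·L^(-1/2) = L^(-1/2).
Profit maximization for a price taker requires P·MP_L = w: 14·L^(-1/2) = 1.75.
So L^(-1/2) = 0.125, which gives L = 64.

L* = 64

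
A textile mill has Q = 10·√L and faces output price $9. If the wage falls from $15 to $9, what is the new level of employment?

L* = 25

From P·MP_L = w with MP_L = 5·L^(-1/2), the labor demand is L(w) = (45/w)^(2).
At w = 15: L = 9. At w = 9: L = 25.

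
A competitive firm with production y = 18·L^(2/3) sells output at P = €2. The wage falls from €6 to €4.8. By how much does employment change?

ΔL = 61

From P·MP_L = w with MP_L = 12·L^(-1/3), the labor demand is L(w) = (24/w)^(3).
At w = 6: L = 64. At w = 4.8: L = 125.
ΔL = 125 − 64 = 61.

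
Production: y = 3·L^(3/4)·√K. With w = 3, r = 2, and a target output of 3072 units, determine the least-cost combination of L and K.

L* = 256, K* = 256

Cost minimization requires the marginal rate of technical substitution to equal the input-price ratio: MP_L/MP_K = w/r.
Here MP_L/MP_K = (3/4)·(K/L)/(1/2) = 1.5·(K/L). Setting this equal to 3/2 = 1.5 gives K = L.
Substituting into y = 3072: 3·L^(3/4)·(L)^(1/2) = 3072.
Solving, L = 256 and K = 256.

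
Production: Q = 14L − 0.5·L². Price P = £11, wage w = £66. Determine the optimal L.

L* = 8

The marginal product of L is MP_L = 14 − L.
A price-taking firm hires until the value of the marginal product equals the wage: P·MP_L = w, so 11·(14 − L) = 66.
Then 14 − L = 6, giving L = 8.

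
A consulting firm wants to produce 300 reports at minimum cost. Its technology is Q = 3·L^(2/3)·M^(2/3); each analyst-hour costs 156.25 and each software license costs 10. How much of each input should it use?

Cost minimization requires the marginal rate of technical substitution to equal the input-price ratio: MP_L/MP_M = w/r.
Here MP_L/MP_M = (2/3)·(M/L)/(2/3) = (M/L). Setting this equal to 156.25/10 = 15.625 gives M = 15.625L.
Substituting into Q = 300: 3·L^(2/3)·(15.625L)^(2/3) = 300.
Solving, L = 8 and M = 125.

L* = 8, M* = 125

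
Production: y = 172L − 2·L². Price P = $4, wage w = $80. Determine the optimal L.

The marginal product of L is MP_L = 172 − 4L.
A price-taking firm hires until the value of the marginal product equals the wage: P·MP_L = w, so 4·(172 − 4L) = 80.
Then 172 − 4L = 20, giving L = 38.

L* = 38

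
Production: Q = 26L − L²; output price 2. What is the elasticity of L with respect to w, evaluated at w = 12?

ε = -0.3

From P·MP_L = w with MP_L = 26 − 2L, labor demand is L(w) = (26 − w/2)/2.
dL/dw = −1/(4) = -0.25.
At w = 12, L = 10, so ε = (dL/dw)·(w/L) = (-0.25)·(12/10) = -0.3.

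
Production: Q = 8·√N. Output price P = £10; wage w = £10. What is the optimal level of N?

MP_N = (1/2)·8·N^(-1/2) = 4·N^(-1/2).
Profit maximization for a price taker requires P·MP_N = w: 10·4·N^(-1/2) = 10.
So N^(-1/2) = 0.25, which gives N = 16.

N* = 16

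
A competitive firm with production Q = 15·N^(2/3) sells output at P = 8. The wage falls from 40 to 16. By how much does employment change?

ΔN = 117

From P·MP_N = w with MP_N = 10·N^(-1/3), the labor demand is N(w) = (80/w)^(3).
At w = 40: N = 8. At w = 16: N = 125.
ΔN = 125 − 8 = 117.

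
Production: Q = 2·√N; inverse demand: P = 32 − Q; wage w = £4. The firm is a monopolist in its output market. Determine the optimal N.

Marginal revenue from the inverse demand is MR = 32 − 2Q.
The marginal product is MP_N = N^(-1/2).
A monopolist hires until marginal revenue product equals the wage: MR·MP_N = w.
At N, Q = 2·√N. Substituting and solving: (32 − 4·√N)·N^(-1/2) = 4 gives N = 16.

N* = 16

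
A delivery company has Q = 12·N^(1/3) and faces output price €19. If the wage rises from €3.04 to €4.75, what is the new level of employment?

N* = 64

From P·MP_N = w with MP_N = 4·N^(-2/3), the labor demand is N(w) = (76/w)^(3/2).
At w = 3.04: N = 125. At w = 4.75: N = 64.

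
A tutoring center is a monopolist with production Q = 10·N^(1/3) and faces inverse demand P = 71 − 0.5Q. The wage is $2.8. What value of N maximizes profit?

Marginal revenue from the inverse demand is MR = 71 − Q.
The marginal product is MP_N = (10/3)·N^(-2/3).
A monopolist hires until marginal revenue product equals the wage: MR·MP_N = w.
At N, Q = 10·N^(1/3). Substituting and solving: (71 − 10·N^(1/3))·(10/3)·N^(-2/3) = 2.8 gives N = 125.

N* = 125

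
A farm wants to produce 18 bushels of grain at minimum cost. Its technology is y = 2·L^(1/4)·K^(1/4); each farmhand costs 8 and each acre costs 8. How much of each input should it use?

L* = 81, K* = 81

Cost minimization requires the marginal rate of technical substitution to equal the input-price ratio: MP_L/MP_K = w/r.
Here MP_L/MP_K = (1/4)·(K/L)/(1/4) = (K/L). Setting this equal to 8/8 = 1 gives K = L.
Substituting into y = 18: 2·L^(1/4)·(L)^(1/4) = 18.
Solving, L = 81 and K = 81.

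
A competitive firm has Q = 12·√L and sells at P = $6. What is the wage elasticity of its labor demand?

MP_L = (1/2)·12·L^(-1/2), so P·MP_L = w gives 36·L^(-1/2) = w.
Solving, L(w) = (36/w)^(2). This is a constant-elasticity form: L ∝ w^(−2), so ε = −2.

ε = -2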